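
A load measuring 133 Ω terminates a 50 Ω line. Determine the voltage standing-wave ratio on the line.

For a purely resistive load, VSWR = R_L/Z_0 or Z_0/R_L (whichever > 1) = 133/50

VSWR ≈ 2.66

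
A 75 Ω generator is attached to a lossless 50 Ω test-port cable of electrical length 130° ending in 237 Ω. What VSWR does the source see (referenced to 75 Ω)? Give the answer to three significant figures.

tan(βl) = -1.19
Z_in = Z_0·(Z_L + jZ_0·tanβl)/(Z_0 + jZ_L·tanβl) = 17.4 + j38.9 Ω
Γ_s = (Z_in − Z_s)/(Z_in + Z_s) = (-57.6 + j38.9)/(92.4 + j38.9), |Γ_s| = 0.693
VSWR = (1 + |Γ_s|)/(1 − |Γ_s|)

VSWR ≈ 5.51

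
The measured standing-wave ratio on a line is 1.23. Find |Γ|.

|Γ| = (S − 1)/(S + 1) = (1.23 − 1)/(1.23 + 1) = 0.23/2.23

|Γ| ≈ 0.103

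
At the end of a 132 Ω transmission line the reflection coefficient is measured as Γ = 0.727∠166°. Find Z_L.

Z_L = Z_0·(1 + Γ)/(1 − Γ) = 132·(0.295 + j0.176)/(1.71 − j0.176)

Z_L ≈ 21.2 + j15.8 Ω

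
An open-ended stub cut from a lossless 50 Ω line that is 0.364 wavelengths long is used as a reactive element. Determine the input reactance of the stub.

X_in ≈ 43.5 Ω (inductive)

βl = 2π × 0.364 = 131°
tan(βl) = -1.15
For an open-ended stub, Z_in = −jZ_0·cot(βl) = −jZ_0/tan(βl)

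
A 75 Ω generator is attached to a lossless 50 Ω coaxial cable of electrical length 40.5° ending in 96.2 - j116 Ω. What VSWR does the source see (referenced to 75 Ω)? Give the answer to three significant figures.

VSWR ≈ 6.24

tan(βl) = 0.854
Z_in = Z_0·(Z_L + jZ_0·tanβl)/(Z_0 + jZ_L·tanβl) = 14.4 − j32.5 Ω
Γ_s = (Z_in − Z_s)/(Z_in + Z_s) = (-60.6 − j32.5)/(89.4 − j32.5), |Γ_s| = 0.724
VSWR = (1 + |Γ_s|)/(1 − |Γ_s|)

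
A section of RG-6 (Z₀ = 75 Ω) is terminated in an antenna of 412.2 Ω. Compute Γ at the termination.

Γ = 0.692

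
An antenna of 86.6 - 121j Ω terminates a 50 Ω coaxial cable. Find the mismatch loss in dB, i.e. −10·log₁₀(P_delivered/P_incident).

Γ = (36.6 − j121)/(136.6 − j121), |Γ| = 0.693
|Γ|² = 0.48, so P_del/P_inc = 1 − |Γ|² = 0.52
ML = −10·log₁₀(1 − |Γ|²)

mismatch loss ≈ 2.84 dB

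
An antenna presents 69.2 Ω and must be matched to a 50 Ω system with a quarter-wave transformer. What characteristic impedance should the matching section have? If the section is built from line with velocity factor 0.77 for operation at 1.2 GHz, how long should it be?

Z_qwt = √(Z_0·R_L) = √(50 × 69.2) = √3460
λ = 0.77·c/f = 0.193 m, so l = λ/4 = 0.0481 m

Z_qwt ≈ 58.8 Ω; length ≈ 4.81 cm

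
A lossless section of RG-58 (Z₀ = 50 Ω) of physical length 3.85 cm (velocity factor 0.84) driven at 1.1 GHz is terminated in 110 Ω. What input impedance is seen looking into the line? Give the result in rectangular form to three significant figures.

λ = v/f = 0.84·c / 1.1 GHz = 0.229 m
βl = 2π·l/λ = 2π × 0.168 = 60.5°
tan(βl) = tan(60.5°) = 1.77
Z_in = Z_0·(Z_L + jZ_0·tanβl)/(Z_0 + jZ_L·tanβl)
     = 50·(110 + j88.4)/(50 + j194)

Z_in ≈ 28.1 − j21.1 Ω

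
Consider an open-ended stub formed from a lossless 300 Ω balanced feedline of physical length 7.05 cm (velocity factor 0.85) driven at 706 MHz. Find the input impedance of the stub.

λ = v/f = 0.85·c / 706 MHz = 0.361 m
βl = 2π·l/λ = 2π × 0.195 = 70.3°
tan(βl) = 2.79
For an open-ended stub, Z_in = −jZ_0·cot(βl) = −jZ_0/tan(βl)

Z_in ≈ −j108 Ω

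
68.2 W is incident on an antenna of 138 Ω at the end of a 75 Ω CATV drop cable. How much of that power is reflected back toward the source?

P_reflected ≈ 5.97 W

Γ = (138 − 75)/(138 + 75) = 0.296
|Γ|² = 0.0875
P_refl = |Γ|²·P_inc = 5.97 W, P_del = (1 − |Γ|²)·P_inc = 62.2 W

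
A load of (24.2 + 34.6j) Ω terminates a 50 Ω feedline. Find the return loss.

Γ = (-25.8 + j34.6)/(74.2 + j34.6), |Γ| = 0.527
RL = −20·log₁₀|Γ| = −20·log₁₀(0.527)

RL ≈ 5.56 dB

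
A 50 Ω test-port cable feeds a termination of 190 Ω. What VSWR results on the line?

VSWR ≈ 3.8

Γ = (190 − 50)/(190 + 50) = 0.583
VSWR = (1 + 0.583)/(1 − 0.583)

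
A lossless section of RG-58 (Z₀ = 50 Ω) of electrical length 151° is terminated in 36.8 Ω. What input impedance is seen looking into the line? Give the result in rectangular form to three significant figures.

Z_in ≈ 41.2 − j10.9 Ω

tan(βl) = tan(151°) = -0.554
Z_in = Z_0·(Z_L + jZ_0·tanβl)/(Z_0 + jZ_L·tanβl)
     = 50·(36.8 − j27.7)/(50 − j20.4)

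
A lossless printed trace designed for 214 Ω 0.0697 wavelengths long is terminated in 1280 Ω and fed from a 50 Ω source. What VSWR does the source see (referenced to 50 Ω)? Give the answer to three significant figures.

βl = 2π × 0.0697 = 25.1°
tan(βl) = 0.468
Z_in = Z_0·(Z_L + jZ_0·tanβl)/(Z_0 + jZ_L·tanβl) = 176 − j394 Ω
Γ_s = (Z_in − Z_s)/(Z_in + Z_s) = (126 − j394)/(226 − j394), |Γ_s| = 0.911
VSWR = (1 + |Γ_s|)/(1 − |Γ_s|)

VSWR ≈ 21.4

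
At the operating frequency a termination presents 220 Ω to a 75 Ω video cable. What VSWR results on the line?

VSWR ≈ 2.93

Γ = (220 − 75)/(220 + 75) = 0.492
VSWR = (1 + 0.492)/(1 − 0.492)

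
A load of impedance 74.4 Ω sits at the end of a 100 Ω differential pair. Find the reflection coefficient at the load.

Γ = -0.147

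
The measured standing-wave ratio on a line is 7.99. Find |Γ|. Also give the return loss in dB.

|Γ| = (S − 1)/(S + 1) = (7.99 − 1)/(7.99 + 1) = 6.99/8.99
RL = −20·log₁₀|Γ| = −20·log₁₀(0.778)

|Γ| ≈ 0.778; return loss ≈ 2.19 dB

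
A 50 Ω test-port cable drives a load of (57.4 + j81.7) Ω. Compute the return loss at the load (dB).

RL ≈ 4.32 dB

Γ = (7.4 + j81.7)/(107.4 + j81.7), |Γ| = 0.608
RL = −20·log₁₀|Γ| = −20·log₁₀(0.608)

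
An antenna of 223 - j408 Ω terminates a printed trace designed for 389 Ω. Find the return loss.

Γ = (-166 − j408)/(612 − j408), |Γ| = 0.599
RL = −20·log₁₀|Γ| = −20·log₁₀(0.599)

RL ≈ 4.45 dB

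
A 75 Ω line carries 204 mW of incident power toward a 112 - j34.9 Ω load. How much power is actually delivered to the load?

|Γ| = |(37 − j34.9)/(187 − j34.9)| = 0.267
|Γ|² = 0.0715
P_refl = |Γ|²·P_inc = 14.6 mW, P_del = (1 − |Γ|²)·P_inc = 189 mW

P_delivered ≈ 189 mW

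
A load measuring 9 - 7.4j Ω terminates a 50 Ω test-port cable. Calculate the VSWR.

VSWR ≈ 5.68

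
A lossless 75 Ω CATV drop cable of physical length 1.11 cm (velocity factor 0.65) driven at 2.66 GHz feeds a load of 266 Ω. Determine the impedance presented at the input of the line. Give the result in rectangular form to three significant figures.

λ = v/f = 0.65·c / 2.66 GHz = 0.0733 m
βl = 2π·l/λ = 2π × 0.151 = 54.5°
tan(βl) = tan(54.5°) = 1.4
Z_in = Z_0·(Z_L + jZ_0·tanβl)/(Z_0 + jZ_L·tanβl)
     = 75·(266 + j105)/(75 + j373)

Z_in ≈ 30.7 − j47.3 Ω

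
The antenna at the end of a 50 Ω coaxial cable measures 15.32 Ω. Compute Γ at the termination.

Γ = (Z_L − Z_0)/(Z_L + Z_0) = (15.32 − 50)/(15.32 + 50) = -34.68/65.32

Γ = -0.531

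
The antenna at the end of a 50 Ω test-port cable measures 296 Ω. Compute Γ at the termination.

Γ = 0.711

Γ = (Z_L − Z_0)/(Z_L + Z_0) = (296 − 50)/(296 + 50) = 246/346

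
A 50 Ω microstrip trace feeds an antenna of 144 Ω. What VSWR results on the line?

For a purely resistive load, VSWR = R_L/Z_0 or Z_0/R_L (whichever > 1) = 144/50

VSWR ≈ 2.88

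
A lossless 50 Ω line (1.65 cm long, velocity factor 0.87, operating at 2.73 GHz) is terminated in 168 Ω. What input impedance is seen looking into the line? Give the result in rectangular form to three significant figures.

Z_in ≈ 18.6 − j23.5 Ω

λ = v/f = 0.87·c / 2.73 GHz = 0.0956 m
βl = 2π·l/λ = 2π × 0.173 = 62.1°
tan(βl) = tan(62.1°) = 1.89
Z_in = Z_0·(Z_L + jZ_0·tanβl)/(Z_0 + jZ_L·tanβl)
     = 50·(168 + j94.6)/(50 + j318)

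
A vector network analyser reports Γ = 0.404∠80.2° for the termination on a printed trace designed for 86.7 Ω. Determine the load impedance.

Z_L ≈ 70.7 + j67.3 Ω

Z_L = Z_0·(1 + Γ)/(1 − Γ) = 86.7·(1.07 + j0.398)/(0.931 − j0.398)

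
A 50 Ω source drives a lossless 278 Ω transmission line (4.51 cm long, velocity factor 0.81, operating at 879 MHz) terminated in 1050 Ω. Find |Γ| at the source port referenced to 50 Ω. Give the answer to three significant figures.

λ = v/f = 0.81·c / 879 MHz = 0.276 m
βl = 2π·l/λ = 2π × 0.163 = 58.7°
tan(βl) = 1.65
Z_in = Z_0·(Z_L + jZ_0·tanβl)/(Z_0 + jZ_L·tanβl) = 98.2 − j153 Ω
Γ_s = (Z_in − Z_s)/(Z_in + Z_s) = (48.2 − j153)/(148 − j153), |Γ_s| = 0.753

|Γ| ≈ 0.753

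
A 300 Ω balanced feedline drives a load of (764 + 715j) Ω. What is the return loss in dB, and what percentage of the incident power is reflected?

RL ≈ 3.54 dB; 44.2% of incident power reflected

Γ = (464 + j715)/(1064 + j715), |Γ| = 0.665
RL = −20·log₁₀(0.665) = 3.54 dB
P_refl/P_inc = |Γ|² = 0.442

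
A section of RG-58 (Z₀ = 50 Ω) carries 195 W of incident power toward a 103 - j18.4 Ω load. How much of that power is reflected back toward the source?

|Γ| = |(53 − j18.4)/(153 − j18.4)| = 0.364
|Γ|² = 0.133
P_refl = |Γ|²·P_inc = 25.8 W, P_del = (1 − |Γ|²)·P_inc = 169 W

P_reflected ≈ 25.8 W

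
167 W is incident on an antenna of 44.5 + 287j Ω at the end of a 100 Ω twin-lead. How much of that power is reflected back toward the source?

P_reflected ≈ 138 W

|Γ| = |(-55.5 + j287)/(144.5 + j287)| = 0.91
|Γ|² = 0.828
P_refl = |Γ|²·P_inc = 138 W, P_del = (1 − |Γ|²)·P_inc = 28.8 W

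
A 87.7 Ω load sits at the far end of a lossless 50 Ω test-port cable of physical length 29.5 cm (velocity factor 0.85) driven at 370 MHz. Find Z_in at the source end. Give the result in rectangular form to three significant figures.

Z_in ≈ 62.8 + j29.2 Ω

λ = v/f = 0.85·c / 370 MHz = 0.689 m
βl = 2π·l/λ = 2π × 0.428 = 154°
tan(βl) = tan(154°) = -0.486
Z_in = Z_0·(Z_L + jZ_0·tanβl)/(Z_0 + jZ_L·tanβl)
     = 50·(87.7 − j24.3)/(50 − j42.6)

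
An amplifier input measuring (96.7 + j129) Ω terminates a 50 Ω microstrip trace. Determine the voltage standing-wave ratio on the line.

VSWR ≈ 5.72

Γ = (Z_L − Z_0)/(Z_L + Z_0) = (46.7 + j129)/(146.7 + j129)
|Γ| = 137/195 = 0.702
VSWR = (1 + |Γ|)/(1 − |Γ|) = 1.7/0.298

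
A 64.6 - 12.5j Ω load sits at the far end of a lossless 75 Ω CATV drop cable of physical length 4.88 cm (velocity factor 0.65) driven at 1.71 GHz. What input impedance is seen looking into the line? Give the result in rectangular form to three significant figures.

λ = v/f = 0.65·c / 1.71 GHz = 0.114 m
βl = 2π·l/λ = 2π × 0.428 = 154°
tan(βl) = tan(154°) = -0.486
Z_in = Z_0·(Z_L + jZ_0·tanβl)/(Z_0 + jZ_L·tanβl)
     = 75·(64.6 − j49)/(68.9 − j31.4)

Z_in ≈ 78.3 − j17.6 Ω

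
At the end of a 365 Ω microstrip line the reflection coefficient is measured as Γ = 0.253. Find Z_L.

Z_L ≈ 612 Ω

Z_L = Z_0·(1 + Γ)/(1 − Γ) = 365·(1.25)/(0.747)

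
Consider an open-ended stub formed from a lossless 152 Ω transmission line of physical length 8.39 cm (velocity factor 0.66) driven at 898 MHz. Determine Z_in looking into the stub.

Z_in ≈ +j163 Ω

λ = v/f = 0.66·c / 898 MHz = 0.22 m
βl = 2π·l/λ = 2π × 0.381 = 137°
tan(βl) = -0.933
For an open-ended stub, Z_in = −jZ_0·cot(βl) = −jZ_0/tan(βl)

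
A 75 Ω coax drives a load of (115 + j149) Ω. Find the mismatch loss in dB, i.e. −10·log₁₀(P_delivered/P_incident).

mismatch loss ≈ 2.28 dB

Γ = (40 + j149)/(190 + j149), |Γ| = 0.639
|Γ|² = 0.408, so P_del/P_inc = 1 − |Γ|² = 0.592
ML = −10·log₁₀(1 − |Γ|²)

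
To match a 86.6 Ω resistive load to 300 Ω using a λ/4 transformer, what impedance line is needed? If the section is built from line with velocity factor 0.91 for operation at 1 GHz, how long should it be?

Z_qwt = √(Z_0·R_L) = √(300 × 86.6) = √25980
λ = 0.91·c/f = 0.273 m, so l = λ/4 = 0.0683 m

Z_qwt ≈ 161 Ω; length ≈ 6.83 cm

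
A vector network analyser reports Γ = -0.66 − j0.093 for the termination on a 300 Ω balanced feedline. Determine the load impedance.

Z_L = Z_0·(1 + Γ)/(1 − Γ) = 300·(0.34 − j0.093)/(1.66 + j0.093)

Z_L ≈ 60.3 − j20.2 Ω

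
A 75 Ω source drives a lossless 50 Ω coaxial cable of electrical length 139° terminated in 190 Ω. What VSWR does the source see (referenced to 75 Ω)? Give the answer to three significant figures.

VSWR ≈ 3.94

tan(βl) = -0.869
Z_in = Z_0·(Z_L + jZ_0·tanβl)/(Z_0 + jZ_L·tanβl) = 28 + j49 Ω
Γ_s = (Z_in − Z_s)/(Z_in + Z_s) = (-47 + j49)/(103 + j49), |Γ_s| = 0.595
VSWR = (1 + |Γ_s|)/(1 − |Γ_s|)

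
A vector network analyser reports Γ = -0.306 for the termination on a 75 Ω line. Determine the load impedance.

Z_L ≈ 39.9 Ω

Z_L = Z_0·(1 + Γ)/(1 − Γ) = 75·(0.694)/(1.31)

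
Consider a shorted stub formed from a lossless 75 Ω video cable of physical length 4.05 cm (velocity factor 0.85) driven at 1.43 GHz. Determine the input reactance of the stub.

X_in ≈ 518 Ω (inductive)

λ = v/f = 0.85·c / 1.43 GHz = 0.178 m
βl = 2π·l/λ = 2π × 0.227 = 81.8°
tan(βl) = 6.91
For a shorted stub, Z_in = jZ_0·tan(βl)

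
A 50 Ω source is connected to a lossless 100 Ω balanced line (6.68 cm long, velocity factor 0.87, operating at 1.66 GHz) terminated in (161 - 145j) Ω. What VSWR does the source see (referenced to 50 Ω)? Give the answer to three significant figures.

λ = v/f = 0.87·c / 1.66 GHz = 0.157 m
βl = 2π·l/λ = 2π × 0.425 = 153°
tan(βl) = -0.511
Z_in = Z_0·(Z_L + jZ_0·tanβl)/(Z_0 + jZ_L·tanβl) = 273 + j110 Ω
Γ_s = (Z_in − Z_s)/(Z_in + Z_s) = (223 + j110)/(323 + j110), |Γ_s| = 0.729
VSWR = (1 + |Γ_s|)/(1 − |Γ_s|)

VSWR ≈ 6.37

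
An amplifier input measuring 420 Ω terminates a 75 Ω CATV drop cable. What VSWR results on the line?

VSWR ≈ 5.6

For a purely resistive load, VSWR = R_L/Z_0 or Z_0/R_L (whichever > 1) = 420/75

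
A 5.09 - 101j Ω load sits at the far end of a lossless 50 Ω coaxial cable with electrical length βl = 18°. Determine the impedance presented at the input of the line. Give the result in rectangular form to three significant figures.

Z_in ≈ 2.05 − j51.2 Ω

tan(βl) = tan(18°) = 0.325
Z_in = Z_0·(Z_L + jZ_0·tanβl)/(Z_0 + jZ_L·tanβl)
     = 50·(5.09 − j84.8)/(82.8 + j1.65)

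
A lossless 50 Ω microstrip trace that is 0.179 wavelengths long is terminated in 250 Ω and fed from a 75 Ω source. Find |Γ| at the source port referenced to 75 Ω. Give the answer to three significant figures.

βl = 2π × 0.179 = 64.4°
tan(βl) = 2.09
Z_in = Z_0·(Z_L + jZ_0·tanβl)/(Z_0 + jZ_L·tanβl) = 12.2 − j22.7 Ω
Γ_s = (Z_in − Z_s)/(Z_in + Z_s) = (-62.8 − j22.7)/(87.2 − j22.7), |Γ_s| = 0.742

|Γ| ≈ 0.742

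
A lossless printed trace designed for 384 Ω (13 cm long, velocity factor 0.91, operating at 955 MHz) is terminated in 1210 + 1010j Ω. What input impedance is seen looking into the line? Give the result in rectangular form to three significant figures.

λ = v/f = 0.91·c / 955 MHz = 0.286 m
βl = 2π·l/λ = 2π × 0.455 = 164°
tan(βl) = tan(164°) = -0.292
Z_in = Z_0·(Z_L + jZ_0·tanβl)/(Z_0 + jZ_L·tanβl)
     = 384·(1210 + j898)/(679 − j354)

Z_in ≈ 330 + j680 Ω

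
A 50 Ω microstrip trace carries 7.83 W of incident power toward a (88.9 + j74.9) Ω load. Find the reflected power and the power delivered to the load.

P_reflected ≈ 2.24 W; P_delivered ≈ 5.59 W

|Γ| = |(38.9 + j74.9)/(138.9 + j74.9)| = 0.535
|Γ|² = 0.286
P_refl = |Γ|²·P_inc = 2.24 W, P_del = (1 − |Γ|²)·P_inc = 5.59 W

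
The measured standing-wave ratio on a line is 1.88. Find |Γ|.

|Γ| ≈ 0.306

|Γ| = (S − 1)/(S + 1) = (1.88 − 1)/(1.88 + 1) = 0.88/2.88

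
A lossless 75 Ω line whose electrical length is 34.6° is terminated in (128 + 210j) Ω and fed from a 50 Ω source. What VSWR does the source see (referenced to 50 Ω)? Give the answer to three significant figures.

tan(βl) = 0.69
Z_in = Z_0·(Z_L + jZ_0·tanβl)/(Z_0 + jZ_L·tanβl) = 83.8 − j175 Ω
Γ_s = (Z_in − Z_s)/(Z_in + Z_s) = (33.8 − j175)/(134 − j175), |Γ_s| = 0.809
VSWR = (1 + |Γ_s|)/(1 − |Γ_s|)

VSWR ≈ 9.48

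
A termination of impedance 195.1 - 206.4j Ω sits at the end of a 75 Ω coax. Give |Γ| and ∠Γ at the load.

Γ ≈ 0.702 ∠ -22.4°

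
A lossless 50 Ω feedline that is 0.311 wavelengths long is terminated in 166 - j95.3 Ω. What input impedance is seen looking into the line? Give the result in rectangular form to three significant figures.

βl = 2π × 0.311 = 112°
tan(βl) = tan(112°) = -2.48
Z_in = Z_0·(Z_L + jZ_0·tanβl)/(Z_0 + jZ_L·tanβl)
     = 50·(166 − j219)/(-186 − j412)

Z_in ≈ 14.5 + j26.7 Ω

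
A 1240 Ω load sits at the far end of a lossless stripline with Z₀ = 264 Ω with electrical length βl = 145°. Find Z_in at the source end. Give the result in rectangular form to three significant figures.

tan(βl) = tan(145°) = -0.7
Z_in = Z_0·(Z_L + jZ_0·tanβl)/(Z_0 + jZ_L·tanβl)
     = 264·(1240 − j185)/(264 − j868)

Z_in ≈ 156 + j329 Ω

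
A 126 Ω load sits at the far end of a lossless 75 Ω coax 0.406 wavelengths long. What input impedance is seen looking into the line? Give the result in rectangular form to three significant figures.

Z_in ≈ 80.5 + j40.4 Ω

βl = 2π × 0.406 = 146°
tan(βl) = tan(146°) = -0.67
Z_in = Z_0·(Z_L + jZ_0·tanβl)/(Z_0 + jZ_L·tanβl)
     = 75·(126 − j50.3)/(75 − j84.5)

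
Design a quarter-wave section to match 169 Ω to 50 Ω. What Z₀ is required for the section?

Z_qwt ≈ 91.9 Ω

Z_qwt = √(Z_0·R_L) = √(50 × 169) = √8450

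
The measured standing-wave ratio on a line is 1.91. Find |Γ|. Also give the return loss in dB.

|Γ| = (S − 1)/(S + 1) = (1.91 − 1)/(1.91 + 1) = 0.91/2.91
RL = −20·log₁₀|Γ| = −20·log₁₀(0.313)

|Γ| ≈ 0.313; return loss ≈ 10.1 dB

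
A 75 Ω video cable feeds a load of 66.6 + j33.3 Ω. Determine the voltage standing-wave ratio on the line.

VSWR ≈ 1.62

Γ = (Z_L − Z_0)/(Z_L + Z_0) = (-8.4 + j33.3)/(141.6 + j33.3)
|Γ| = 34.3/145 = 0.236
VSWR = (1 + |Γ|)/(1 − |Γ|) = 1.24/0.764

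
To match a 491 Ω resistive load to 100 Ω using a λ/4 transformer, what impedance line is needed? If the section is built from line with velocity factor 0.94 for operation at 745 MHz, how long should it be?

Z_qwt ≈ 222 Ω; length ≈ 9.46 cm

Z_qwt = √(Z_0·R_L) = √(100 × 491) = √49100
λ = 0.94·c/f = 0.379 m, so l = λ/4 = 0.0946 m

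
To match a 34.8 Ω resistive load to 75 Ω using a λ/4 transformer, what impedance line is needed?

Z_qwt = √(Z_0·R_L) = √(75 × 34.8) = √2610

Z_qwt ≈ 51.1 Ω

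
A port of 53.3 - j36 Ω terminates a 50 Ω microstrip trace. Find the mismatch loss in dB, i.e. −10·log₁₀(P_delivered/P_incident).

mismatch loss ≈ 0.502 dB

Γ = (3.3 − j36)/(103.3 − j36), |Γ| = 0.33
|Γ|² = 0.109, so P_del/P_inc = 1 − |Γ|² = 0.891
ML = −10·log₁₀(1 − |Γ|²)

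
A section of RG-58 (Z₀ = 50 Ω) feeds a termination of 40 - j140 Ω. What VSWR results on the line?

VSWR ≈ 11.8

Γ = (Z_L − Z_0)/(Z_L + Z_0) = (-10 − j140)/(90 − j140)
|Γ| = 140/166 = 0.843
VSWR = (1 + |Γ|)/(1 − |Γ|) = 1.84/0.157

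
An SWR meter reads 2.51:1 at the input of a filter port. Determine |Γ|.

|Γ| ≈ 0.43

|Γ| = (S − 1)/(S + 1) = (2.51 − 1)/(2.51 + 1) = 1.51/3.51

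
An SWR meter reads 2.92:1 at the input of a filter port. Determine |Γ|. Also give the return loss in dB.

|Γ| = (S − 1)/(S + 1) = (2.92 − 1)/(2.92 + 1) = 1.92/3.92
RL = −20·log₁₀|Γ| = −20·log₁₀(0.49)

|Γ| ≈ 0.49; return loss ≈ 6.2 dB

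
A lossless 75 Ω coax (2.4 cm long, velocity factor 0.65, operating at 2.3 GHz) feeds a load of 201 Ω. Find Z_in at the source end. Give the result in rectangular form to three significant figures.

λ = v/f = 0.65·c / 2.3 GHz = 0.0848 m
βl = 2π·l/λ = 2π × 0.283 = 102°
tan(βl) = tan(102°) = -4.74
Z_in = Z_0·(Z_L + jZ_0·tanβl)/(Z_0 + jZ_L·tanβl)
     = 75·(201 − j356)/(75 − j953)

Z_in ≈ 29 + j13.5 Ω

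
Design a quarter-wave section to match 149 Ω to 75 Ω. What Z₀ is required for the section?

Z_qwt ≈ 106 Ω

Z_qwt = √(Z_0·R_L) = √(75 × 149) = √11180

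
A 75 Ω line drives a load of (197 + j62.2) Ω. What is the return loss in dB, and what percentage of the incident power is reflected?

RL ≈ 6.18 dB; 24.1% of incident power reflected

Γ = (122 + j62.2)/(272 + j62.2), |Γ| = 0.491
RL = −20·log₁₀(0.491) = 6.18 dB
P_refl/P_inc = |Γ|² = 0.241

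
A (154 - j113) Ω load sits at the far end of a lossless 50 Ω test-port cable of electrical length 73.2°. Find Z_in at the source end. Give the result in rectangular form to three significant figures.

Z_in ≈ 10.5 − j6.39 Ω

tan(βl) = tan(73.2°) = 3.31
Z_in = Z_0·(Z_L + jZ_0·tanβl)/(Z_0 + jZ_L·tanβl)
     = 50·(154 + j52.6)/(424 + j510)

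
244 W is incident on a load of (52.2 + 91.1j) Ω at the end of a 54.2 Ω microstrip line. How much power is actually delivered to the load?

|Γ| = |(-2 + j91.1)/(106.4 + j91.1)| = 0.651
|Γ|² = 0.423
P_refl = |Γ|²·P_inc = 103 W, P_del = (1 − |Γ|²)·P_inc = 141 W

P_delivered ≈ 141 W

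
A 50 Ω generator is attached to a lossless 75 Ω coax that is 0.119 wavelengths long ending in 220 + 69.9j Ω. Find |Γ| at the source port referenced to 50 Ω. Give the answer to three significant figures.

βl = 2π × 0.119 = 42.8°
tan(βl) = 0.927
Z_in = Z_0·(Z_L + jZ_0·tanβl)/(Z_0 + jZ_L·tanβl) = 55.2 − j78.1 Ω
Γ_s = (Z_in − Z_s)/(Z_in + Z_s) = (5.16 − j78.1)/(105 − j78.1), |Γ_s| = 0.598

|Γ| ≈ 0.598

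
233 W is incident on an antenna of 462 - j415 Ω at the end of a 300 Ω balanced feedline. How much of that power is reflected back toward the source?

P_reflected ≈ 61.4 W

|Γ| = |(162 − j415)/(762 − j415)| = 0.513
|Γ|² = 0.264
P_refl = |Γ|²·P_inc = 61.4 W, P_del = (1 − |Γ|²)·P_inc = 172 W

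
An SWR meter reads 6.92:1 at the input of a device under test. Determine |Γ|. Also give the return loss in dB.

|Γ| = (S − 1)/(S + 1) = (6.92 − 1)/(6.92 + 1) = 5.92/7.92
RL = −20·log₁₀|Γ| = −20·log₁₀(0.747)

|Γ| ≈ 0.747; return loss ≈ 2.53 dB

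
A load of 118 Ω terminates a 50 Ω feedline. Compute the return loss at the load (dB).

Γ = (118 − 50)/(118 + 50) = 0.405
RL = −20·log₁₀|Γ| = −20·log₁₀(0.405)

RL ≈ 7.86 dB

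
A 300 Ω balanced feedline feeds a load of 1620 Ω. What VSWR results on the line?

Γ = (1620 − 300)/(1620 + 300) = 0.688
VSWR = (1 + 0.688)/(1 − 0.688)

VSWR ≈ 5.4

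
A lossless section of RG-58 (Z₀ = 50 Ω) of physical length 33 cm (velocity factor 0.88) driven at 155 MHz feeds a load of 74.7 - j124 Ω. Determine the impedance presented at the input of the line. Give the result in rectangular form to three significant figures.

λ = v/f = 0.88·c / 155 MHz = 1.7 m
βl = 2π·l/λ = 2π × 0.194 = 69.8°
tan(βl) = tan(69.8°) = 2.71
Z_in = Z_0·(Z_L + jZ_0·tanβl)/(Z_0 + jZ_L·tanβl)
     = 50·(74.7 + j11.5)/(386 + j202)

Z_in ≈ 8.2 − j2.81 Ω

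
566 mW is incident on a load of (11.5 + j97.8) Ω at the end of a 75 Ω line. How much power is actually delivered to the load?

|Γ| = |(-63.5 + j97.8)/(86.5 + j97.8)| = 0.893
|Γ|² = 0.798
P_refl = |Γ|²·P_inc = 451 mW, P_del = (1 − |Γ|²)·P_inc = 115 mW

P_delivered ≈ 115 mW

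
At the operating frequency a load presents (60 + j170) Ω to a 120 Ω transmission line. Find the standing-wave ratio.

VSWR ≈ 6.36

Γ = (Z_L − Z_0)/(Z_L + Z_0) = (-60 + j170)/(180 + j170)
|Γ| = 180/248 = 0.728
VSWR = (1 + |Γ|)/(1 − |Γ|) = 1.73/0.272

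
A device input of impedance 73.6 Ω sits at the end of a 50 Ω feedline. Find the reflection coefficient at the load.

Γ = (Z_L − Z_0)/(Z_L + Z_0) = (73.6 − 50)/(73.6 + 50) = 23.6/123.6

Γ = 0.191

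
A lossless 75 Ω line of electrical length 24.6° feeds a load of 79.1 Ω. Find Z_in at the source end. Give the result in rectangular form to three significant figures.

Z_in ≈ 77.6 − j3.13 Ω

tan(βl) = tan(24.6°) = 0.458
Z_in = Z_0·(Z_L + jZ_0·tanβl)/(Z_0 + jZ_L·tanβl)
     = 75·(79.1 + j34.3)/(75 + j36.2)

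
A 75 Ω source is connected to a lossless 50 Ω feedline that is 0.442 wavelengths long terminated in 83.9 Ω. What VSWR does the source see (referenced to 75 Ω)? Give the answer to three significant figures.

VSWR ≈ 1.43

βl = 2π × 0.442 = 159°
tan(βl) = -0.381
Z_in = Z_0·(Z_L + jZ_0·tanβl)/(Z_0 + jZ_L·tanβl) = 68.2 + j24.6 Ω
Γ_s = (Z_in − Z_s)/(Z_in + Z_s) = (-6.82 + j24.6)/(143 + j24.6), |Γ_s| = 0.176
VSWR = (1 + |Γ_s|)/(1 − |Γ_s|)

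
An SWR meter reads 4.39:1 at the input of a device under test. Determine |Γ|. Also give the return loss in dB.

|Γ| ≈ 0.629; return loss ≈ 4.03 dB

|Γ| = (S − 1)/(S + 1) = (4.39 − 1)/(4.39 + 1) = 3.39/5.39
RL = −20·log₁₀|Γ| = −20·log₁₀(0.629)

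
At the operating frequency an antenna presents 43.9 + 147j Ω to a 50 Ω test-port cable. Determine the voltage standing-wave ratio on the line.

Γ = (Z_L − Z_0)/(Z_L + Z_0) = (-6.1 + j147)/(93.9 + j147)
|Γ| = 147/174 = 0.843
VSWR = (1 + |Γ|)/(1 − |Γ|) = 1.84/0.157

VSWR ≈ 11.8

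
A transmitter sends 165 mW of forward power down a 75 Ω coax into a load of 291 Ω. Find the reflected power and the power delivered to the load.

Γ = (291 − 75)/(291 + 75) = 0.59
|Γ|² = 0.348
P_refl = |Γ|²·P_inc = 57.5 mW, P_del = (1 − |Γ|²)·P_inc = 108 mW

P_reflected ≈ 57.5 mW; P_delivered ≈ 108 mW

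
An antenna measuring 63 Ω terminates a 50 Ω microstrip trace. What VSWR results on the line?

VSWR ≈ 1.26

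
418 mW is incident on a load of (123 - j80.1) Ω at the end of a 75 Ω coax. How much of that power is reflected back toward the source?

|Γ| = |(48 − j80.1)/(198 − j80.1)| = 0.437
|Γ|² = 0.191
P_refl = |Γ|²·P_inc = 79.9 mW, P_del = (1 − |Γ|²)·P_inc = 338 mW

P_reflected ≈ 79.9 mW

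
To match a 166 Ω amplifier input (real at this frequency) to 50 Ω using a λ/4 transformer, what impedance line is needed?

Z_qwt = √(Z_0·R_L) = √(50 × 166) = √8300

Z_qwt ≈ 91.1 Ω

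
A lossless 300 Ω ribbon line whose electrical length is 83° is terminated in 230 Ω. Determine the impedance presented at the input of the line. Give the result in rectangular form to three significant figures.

tan(βl) = tan(83°) = 8.14
Z_in = Z_0·(Z_L + jZ_0·tanβl)/(Z_0 + jZ_L·tanβl)
     = 300·(230 + j2440)/(300 + j1870)

Z_in ≈ 387 + j25.2 Ω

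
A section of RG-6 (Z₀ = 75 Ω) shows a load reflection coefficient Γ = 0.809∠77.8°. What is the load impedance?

Z_L = Z_0·(1 + Γ)/(1 − Γ) = 75·(1.17 + j0.791)/(0.829 − j0.791)

Z_L ≈ 19.7 + j90.4 Ω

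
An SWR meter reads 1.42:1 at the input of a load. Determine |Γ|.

|Γ| = (S − 1)/(S + 1) = (1.42 − 1)/(1.42 + 1) = 0.42/2.42

|Γ| ≈ 0.174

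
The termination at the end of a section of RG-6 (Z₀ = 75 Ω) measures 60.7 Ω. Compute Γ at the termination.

Γ = (Z_L − Z_0)/(Z_L + Z_0) = (60.7 − 75)/(60.7 + 75) = -14.3/135.7

Γ = -0.105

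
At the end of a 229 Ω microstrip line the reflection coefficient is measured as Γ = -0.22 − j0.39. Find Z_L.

Z_L = Z_0·(1 + Γ)/(1 − Γ) = 229·(0.78 − j0.39)/(1.22 + j0.39)

Z_L ≈ 112 − j109 Ω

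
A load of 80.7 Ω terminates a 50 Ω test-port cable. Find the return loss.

RL ≈ 12.6 dB

Γ = (80.7 − 50)/(80.7 + 50) = 0.235
RL = −20·log₁₀|Γ| = −20·log₁₀(0.235)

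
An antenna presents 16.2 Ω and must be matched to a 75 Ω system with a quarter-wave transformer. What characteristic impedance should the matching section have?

Z_qwt = √(Z_0·R_L) = √(75 × 16.2) = √1215

Z_qwt ≈ 34.9 Ω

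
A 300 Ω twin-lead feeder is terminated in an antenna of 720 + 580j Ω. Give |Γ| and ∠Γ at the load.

Γ ≈ 0.61 ∠ 24.5°

Γ = (Z_L − Z_0)/(Z_L + Z_0) = (420 + j580)/(1020 + j580)
|Γ| = 716/1170 = 0.61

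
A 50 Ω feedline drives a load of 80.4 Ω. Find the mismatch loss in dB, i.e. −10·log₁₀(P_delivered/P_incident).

Γ = (80.4 − 50)/(80.4 + 50) = 0.233
|Γ|² = 0.0543, so P_del/P_inc = 1 − |Γ|² = 0.946
ML = −10·log₁₀(1 − |Γ|²)

mismatch loss ≈ 0.243 dB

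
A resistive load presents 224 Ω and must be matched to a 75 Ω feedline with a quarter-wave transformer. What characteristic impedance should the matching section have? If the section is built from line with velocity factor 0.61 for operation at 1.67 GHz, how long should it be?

Z_qwt ≈ 130 Ω; length ≈ 2.74 cm

Z_qwt = √(Z_0·R_L) = √(75 × 224) = √16800
λ = 0.61·c/f = 0.11 m, so l = λ/4 = 0.0274 m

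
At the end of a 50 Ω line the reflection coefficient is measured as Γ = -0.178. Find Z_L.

Z_L ≈ 34.9 Ω

Z_L = Z_0·(1 + Γ)/(1 − Γ) = 50·(0.822)/(1.18)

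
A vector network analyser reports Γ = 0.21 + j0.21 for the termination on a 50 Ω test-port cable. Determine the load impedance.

Z_L = Z_0·(1 + Γ)/(1 − Γ) = 50·(1.21 + j0.21)/(0.79 − j0.21)

Z_L ≈ 68.2 + j31.4 Ω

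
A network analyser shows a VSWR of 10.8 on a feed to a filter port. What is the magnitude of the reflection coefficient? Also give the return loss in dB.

|Γ| ≈ 0.831; return loss ≈ 1.61 dB

|Γ| = (S − 1)/(S + 1) = (10.8 − 1)/(10.8 + 1) = 9.8/11.8
RL = −20·log₁₀|Γ| = −20·log₁₀(0.831)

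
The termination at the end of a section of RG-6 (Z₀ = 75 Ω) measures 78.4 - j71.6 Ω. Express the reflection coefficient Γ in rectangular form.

Γ = (Z_L − Z_0)/(Z_L + Z_0) = (3.4 − j71.6)/(153.4 − j71.6)

Γ ≈ 0.197 − j0.375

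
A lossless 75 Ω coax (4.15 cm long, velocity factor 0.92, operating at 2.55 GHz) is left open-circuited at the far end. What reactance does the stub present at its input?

X_in ≈ 83.4 Ω (inductive)

λ = v/f = 0.92·c / 2.55 GHz = 0.108 m
βl = 2π·l/λ = 2π × 0.383 = 138°
tan(βl) = -0.899
For an open-circuited stub, Z_in = −jZ_0·cot(βl) = −jZ_0/tan(βl)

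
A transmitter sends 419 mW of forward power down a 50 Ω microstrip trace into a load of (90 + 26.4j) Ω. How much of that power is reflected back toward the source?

P_reflected ≈ 47.4 mW

|Γ| = |(40 + j26.4)/(140 + j26.4)| = 0.336
|Γ|² = 0.113
P_refl = |Γ|²·P_inc = 47.4 mW, P_del = (1 − |Γ|²)·P_inc = 372 mW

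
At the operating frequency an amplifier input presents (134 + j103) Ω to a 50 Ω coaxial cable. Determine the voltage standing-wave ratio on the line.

VSWR ≈ 4.41

Γ = (Z_L − Z_0)/(Z_L + Z_0) = (84 + j103)/(184 + j103)
|Γ| = 133/211 = 0.63
VSWR = (1 + |Γ|)/(1 − |Γ|) = 1.63/0.37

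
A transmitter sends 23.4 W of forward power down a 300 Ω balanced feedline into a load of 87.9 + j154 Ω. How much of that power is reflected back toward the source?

|Γ| = |(-212.1 + j154)/(387.9 + j154)| = 0.628
|Γ|² = 0.394
P_refl = |Γ|²·P_inc = 9.23 W, P_del = (1 − |Γ|²)·P_inc = 14.2 W

P_reflected ≈ 9.23 W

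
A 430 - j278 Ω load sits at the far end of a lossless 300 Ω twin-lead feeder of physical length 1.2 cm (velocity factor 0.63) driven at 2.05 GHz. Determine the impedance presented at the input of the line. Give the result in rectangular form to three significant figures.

Z_in ≈ 146 − j91.2 Ω

λ = v/f = 0.63·c / 2.05 GHz = 0.0922 m
βl = 2π·l/λ = 2π × 0.13 = 46.9°
tan(βl) = tan(46.9°) = 1.07
Z_in = Z_0·(Z_L + jZ_0·tanβl)/(Z_0 + jZ_L·tanβl)
     = 300·(430 + j42.1)/(597 + j459)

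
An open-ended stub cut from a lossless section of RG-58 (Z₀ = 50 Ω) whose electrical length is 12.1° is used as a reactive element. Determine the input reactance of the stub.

tan(βl) = 0.214
For an open-ended stub, Z_in = −jZ_0·cot(βl) = −jZ_0/tan(βl)

X_in ≈ -233 Ω (capacitive)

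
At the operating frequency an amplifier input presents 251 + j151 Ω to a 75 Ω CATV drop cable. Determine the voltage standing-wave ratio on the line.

VSWR ≈ 4.64

Γ = (Z_L − Z_0)/(Z_L + Z_0) = (176 + j151)/(326 + j151)
|Γ| = 232/359 = 0.645
VSWR = (1 + |Γ|)/(1 − |Γ|) = 1.65/0.355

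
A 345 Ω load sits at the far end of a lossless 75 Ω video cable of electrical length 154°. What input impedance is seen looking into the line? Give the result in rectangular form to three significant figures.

tan(βl) = tan(154°) = -0.488
Z_in = Z_0·(Z_L + jZ_0·tanβl)/(Z_0 + jZ_L·tanβl)
     = 75·(345 − j36.6)/(75 − j168)

Z_in ≈ 70.8 + j122 Ω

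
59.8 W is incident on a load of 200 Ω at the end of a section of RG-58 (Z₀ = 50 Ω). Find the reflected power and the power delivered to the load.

P_reflected ≈ 21.5 W; P_delivered ≈ 38.3 W

Γ = (200 − 50)/(200 + 50) = 0.6
|Γ|² = 0.36
P_refl = |Γ|²·P_inc = 21.5 W, P_del = (1 − |Γ|²)·P_inc = 38.3 W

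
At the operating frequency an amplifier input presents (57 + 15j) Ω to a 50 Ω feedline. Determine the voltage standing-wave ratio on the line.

Γ = (Z_L − Z_0)/(Z_L + Z_0) = (7 + j15)/(107 + j15)
|Γ| = 16.6/108 = 0.153
VSWR = (1 + |Γ|)/(1 − |Γ|) = 1.15/0.847

VSWR ≈ 1.36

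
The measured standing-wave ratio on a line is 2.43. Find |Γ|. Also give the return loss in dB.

|Γ| = (S − 1)/(S + 1) = (2.43 − 1)/(2.43 + 1) = 1.43/3.43
RL = −20·log₁₀|Γ| = −20·log₁₀(0.417)

|Γ| ≈ 0.417; return loss ≈ 7.6 dB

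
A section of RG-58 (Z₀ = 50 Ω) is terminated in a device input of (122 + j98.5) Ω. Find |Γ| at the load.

|Γ| ≈ 0.616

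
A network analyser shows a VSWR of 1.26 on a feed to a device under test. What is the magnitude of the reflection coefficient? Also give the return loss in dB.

|Γ| ≈ 0.115; return loss ≈ 18.8 dB

|Γ| = (S − 1)/(S + 1) = (1.26 − 1)/(1.26 + 1) = 0.26/2.26
RL = −20·log₁₀|Γ| = −20·log₁₀(0.115)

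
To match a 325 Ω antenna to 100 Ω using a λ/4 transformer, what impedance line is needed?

Z_qwt ≈ 180 Ω

Z_qwt = √(Z_0·R_L) = √(100 × 325) = √32500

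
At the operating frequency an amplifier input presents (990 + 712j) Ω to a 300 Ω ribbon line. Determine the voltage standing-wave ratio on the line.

VSWR ≈ 5.11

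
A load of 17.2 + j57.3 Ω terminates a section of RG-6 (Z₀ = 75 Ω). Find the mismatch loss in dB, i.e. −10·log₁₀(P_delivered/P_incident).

mismatch loss ≈ 3.59 dB

Γ = (-57.8 + j57.3)/(92.2 + j57.3), |Γ| = 0.75
|Γ|² = 0.562, so P_del/P_inc = 1 − |Γ|² = 0.438
ML = −10·log₁₀(1 − |Γ|²)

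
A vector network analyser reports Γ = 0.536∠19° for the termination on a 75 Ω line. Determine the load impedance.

Z_L = Z_0·(1 + Γ)/(1 − Γ) = 75·(1.51 + j0.175)/(0.493 − j0.175)

Z_L ≈ 195 + j95.6 Ω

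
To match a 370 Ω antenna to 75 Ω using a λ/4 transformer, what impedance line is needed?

Z_qwt ≈ 167 Ω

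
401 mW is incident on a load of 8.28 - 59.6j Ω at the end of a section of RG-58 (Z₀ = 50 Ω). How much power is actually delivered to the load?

P_delivered ≈ 95.6 mW

|Γ| = |(-41.72 − j59.6)/(58.28 − j59.6)| = 0.873
|Γ|² = 0.762
P_refl = |Γ|²·P_inc = 305 mW, P_del = (1 − |Γ|²)·P_inc = 95.6 mW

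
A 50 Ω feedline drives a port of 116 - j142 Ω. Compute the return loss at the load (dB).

Γ = (66 − j142)/(166 − j142), |Γ| = 0.717
RL = −20·log₁₀|Γ| = −20·log₁₀(0.717)

RL ≈ 2.89 dB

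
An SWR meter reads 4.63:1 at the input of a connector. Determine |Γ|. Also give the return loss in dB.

|Γ| = (S − 1)/(S + 1) = (4.63 − 1)/(4.63 + 1) = 3.63/5.63
RL = −20·log₁₀|Γ| = −20·log₁₀(0.645)

|Γ| ≈ 0.645; return loss ≈ 3.81 dB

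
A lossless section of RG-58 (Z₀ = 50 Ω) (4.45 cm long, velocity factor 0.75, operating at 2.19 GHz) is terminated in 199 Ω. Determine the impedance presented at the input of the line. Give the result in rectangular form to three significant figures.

Z_in ≈ 57.4 + j79.7 Ω

λ = v/f = 0.75·c / 2.19 GHz = 0.103 m
βl = 2π·l/λ = 2π × 0.433 = 156°
tan(βl) = tan(156°) = -0.447
Z_in = Z_0·(Z_L + jZ_0·tanβl)/(Z_0 + jZ_L·tanβl)
     = 50·(199 − j22.3)/(50 − j88.9)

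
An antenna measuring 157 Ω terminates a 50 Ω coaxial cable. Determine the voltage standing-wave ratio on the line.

VSWR ≈ 3.14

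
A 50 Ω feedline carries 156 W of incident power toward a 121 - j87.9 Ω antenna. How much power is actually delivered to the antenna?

P_delivered ≈ 102 W

|Γ| = |(71 − j87.9)/(171 − j87.9)| = 0.588
|Γ|² = 0.345
P_refl = |Γ|²·P_inc = 53.9 W, P_del = (1 − |Γ|²)·P_inc = 102 W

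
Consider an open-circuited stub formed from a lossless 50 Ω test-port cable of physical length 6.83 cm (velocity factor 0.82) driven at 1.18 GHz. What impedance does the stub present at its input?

Z_in ≈ +j26.5 Ω

λ = v/f = 0.82·c / 1.18 GHz = 0.208 m
βl = 2π·l/λ = 2π × 0.328 = 118°
tan(βl) = -1.89
For an open-circuited stub, Z_in = −jZ_0·cot(βl) = −jZ_0/tan(βl)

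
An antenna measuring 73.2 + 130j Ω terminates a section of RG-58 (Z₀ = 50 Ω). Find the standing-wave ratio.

Γ = (Z_L − Z_0)/(Z_L + Z_0) = (23.2 + j130)/(123.2 + j130)
|Γ| = 132/179 = 0.737
VSWR = (1 + |Γ|)/(1 − |Γ|) = 1.74/0.263

VSWR ≈ 6.61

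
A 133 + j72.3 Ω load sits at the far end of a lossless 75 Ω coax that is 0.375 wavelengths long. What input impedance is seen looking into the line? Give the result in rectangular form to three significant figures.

Z_in ≈ 38 + j32.9 Ω

βl = 2π × 0.375 = 135°
tan(βl) = tan(135°) = -1
Z_in = Z_0·(Z_L + jZ_0·tanβl)/(Z_0 + jZ_L·tanβl)
     = 75·(133 − j2.7)/(147 − j133)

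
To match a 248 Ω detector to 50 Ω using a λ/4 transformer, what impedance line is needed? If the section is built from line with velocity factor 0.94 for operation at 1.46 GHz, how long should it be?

Z_qwt = √(Z_0·R_L) = √(50 × 248) = √12400
λ = 0.94·c/f = 0.193 m, so l = λ/4 = 0.0483 m

Z_qwt ≈ 111 Ω; length ≈ 4.83 cm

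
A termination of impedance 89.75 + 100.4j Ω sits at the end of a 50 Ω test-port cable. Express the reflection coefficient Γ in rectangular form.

Γ ≈ 0.528 + j0.339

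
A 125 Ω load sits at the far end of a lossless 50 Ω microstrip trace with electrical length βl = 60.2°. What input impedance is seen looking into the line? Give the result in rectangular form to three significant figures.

tan(βl) = tan(60.2°) = 1.75
Z_in = Z_0·(Z_L + jZ_0·tanβl)/(Z_0 + jZ_L·tanβl)
     = 50·(125 + j87.3)/(50 + j218)

Z_in ≈ 25.2 − j22.9 Ω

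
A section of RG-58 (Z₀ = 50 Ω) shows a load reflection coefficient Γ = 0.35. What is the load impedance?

Z_L ≈ 104 Ω

Z_L = Z_0·(1 + Γ)/(1 − Γ) = 50·(1.35)/(0.65)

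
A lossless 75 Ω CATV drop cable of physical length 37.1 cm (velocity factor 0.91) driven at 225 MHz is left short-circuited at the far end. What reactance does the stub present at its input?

X_in ≈ -205 Ω (capacitive)

λ = v/f = 0.91·c / 225 MHz = 1.21 m
βl = 2π·l/λ = 2π × 0.306 = 110°
tan(βl) = -2.74
For a short-circuited stub, Z_in = jZ_0·tan(βl)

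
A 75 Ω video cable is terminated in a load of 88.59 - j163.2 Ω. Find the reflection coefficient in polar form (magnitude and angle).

Γ ≈ 0.709 ∠ -40.3°

Γ = (Z_L − Z_0)/(Z_L + Z_0) = (13.59 − j163.2)/(163.6 − j163.2)
|Γ| = 164/231 = 0.709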